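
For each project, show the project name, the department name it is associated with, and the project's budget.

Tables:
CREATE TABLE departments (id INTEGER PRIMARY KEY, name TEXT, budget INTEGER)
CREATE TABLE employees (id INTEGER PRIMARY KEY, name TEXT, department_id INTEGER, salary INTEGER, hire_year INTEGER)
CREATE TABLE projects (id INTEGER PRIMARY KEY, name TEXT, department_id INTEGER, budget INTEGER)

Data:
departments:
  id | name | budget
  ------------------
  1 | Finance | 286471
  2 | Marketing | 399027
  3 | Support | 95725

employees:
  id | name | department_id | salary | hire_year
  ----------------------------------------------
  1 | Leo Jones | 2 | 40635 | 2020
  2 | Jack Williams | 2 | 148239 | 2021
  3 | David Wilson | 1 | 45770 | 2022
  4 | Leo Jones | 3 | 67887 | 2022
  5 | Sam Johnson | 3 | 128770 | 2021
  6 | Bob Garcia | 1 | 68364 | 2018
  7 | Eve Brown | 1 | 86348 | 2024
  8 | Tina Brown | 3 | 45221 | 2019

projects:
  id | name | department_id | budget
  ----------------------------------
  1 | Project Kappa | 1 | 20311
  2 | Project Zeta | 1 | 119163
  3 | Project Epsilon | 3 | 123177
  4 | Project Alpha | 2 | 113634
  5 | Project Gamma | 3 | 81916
SELECT c.name, p.name AS department, c.budget FROM projects c JOIN departments p ON c.department_id = p.id

Execution result:
name | department | budget
Project Kappa | Finance | 20311
Project Zeta | Finance | 119163
Project Epsilon | Support | 123177
Project Alpha | Marketing | 113634
Project Gamma | Support | 81916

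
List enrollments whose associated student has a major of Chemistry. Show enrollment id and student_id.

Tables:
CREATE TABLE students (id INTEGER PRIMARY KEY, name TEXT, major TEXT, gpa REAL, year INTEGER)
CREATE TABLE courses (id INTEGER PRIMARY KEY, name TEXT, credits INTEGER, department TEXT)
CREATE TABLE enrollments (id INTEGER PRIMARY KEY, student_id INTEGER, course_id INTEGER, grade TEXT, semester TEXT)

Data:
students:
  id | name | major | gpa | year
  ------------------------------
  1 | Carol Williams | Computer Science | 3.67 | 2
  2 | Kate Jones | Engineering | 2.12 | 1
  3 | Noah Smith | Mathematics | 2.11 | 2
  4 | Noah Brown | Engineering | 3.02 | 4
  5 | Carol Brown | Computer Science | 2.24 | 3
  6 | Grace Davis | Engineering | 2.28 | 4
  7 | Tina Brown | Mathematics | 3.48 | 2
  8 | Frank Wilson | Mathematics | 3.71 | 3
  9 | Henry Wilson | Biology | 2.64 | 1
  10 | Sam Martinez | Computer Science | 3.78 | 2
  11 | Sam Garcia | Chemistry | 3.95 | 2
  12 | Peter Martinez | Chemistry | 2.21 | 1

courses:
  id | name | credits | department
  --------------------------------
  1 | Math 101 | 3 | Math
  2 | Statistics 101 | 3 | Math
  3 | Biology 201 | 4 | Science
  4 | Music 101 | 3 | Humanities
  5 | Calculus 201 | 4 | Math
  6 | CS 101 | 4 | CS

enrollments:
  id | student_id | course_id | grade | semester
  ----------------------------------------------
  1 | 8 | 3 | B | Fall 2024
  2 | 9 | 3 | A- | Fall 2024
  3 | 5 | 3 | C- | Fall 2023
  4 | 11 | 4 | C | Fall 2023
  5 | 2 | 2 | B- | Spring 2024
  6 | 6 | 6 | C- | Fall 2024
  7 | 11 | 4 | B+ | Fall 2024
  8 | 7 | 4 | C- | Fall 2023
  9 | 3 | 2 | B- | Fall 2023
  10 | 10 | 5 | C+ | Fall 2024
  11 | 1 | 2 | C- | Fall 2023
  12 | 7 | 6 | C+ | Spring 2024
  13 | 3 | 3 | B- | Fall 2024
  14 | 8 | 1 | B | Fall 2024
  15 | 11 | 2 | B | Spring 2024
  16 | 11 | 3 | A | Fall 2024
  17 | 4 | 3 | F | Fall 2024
SELECT id, student_id FROM enrollments WHERE student_id IN (SELECT id FROM students WHERE major = 'Chemistry')

Execution result:
id | student_id
4 | 11
7 | 11
15 | 11
16 | 11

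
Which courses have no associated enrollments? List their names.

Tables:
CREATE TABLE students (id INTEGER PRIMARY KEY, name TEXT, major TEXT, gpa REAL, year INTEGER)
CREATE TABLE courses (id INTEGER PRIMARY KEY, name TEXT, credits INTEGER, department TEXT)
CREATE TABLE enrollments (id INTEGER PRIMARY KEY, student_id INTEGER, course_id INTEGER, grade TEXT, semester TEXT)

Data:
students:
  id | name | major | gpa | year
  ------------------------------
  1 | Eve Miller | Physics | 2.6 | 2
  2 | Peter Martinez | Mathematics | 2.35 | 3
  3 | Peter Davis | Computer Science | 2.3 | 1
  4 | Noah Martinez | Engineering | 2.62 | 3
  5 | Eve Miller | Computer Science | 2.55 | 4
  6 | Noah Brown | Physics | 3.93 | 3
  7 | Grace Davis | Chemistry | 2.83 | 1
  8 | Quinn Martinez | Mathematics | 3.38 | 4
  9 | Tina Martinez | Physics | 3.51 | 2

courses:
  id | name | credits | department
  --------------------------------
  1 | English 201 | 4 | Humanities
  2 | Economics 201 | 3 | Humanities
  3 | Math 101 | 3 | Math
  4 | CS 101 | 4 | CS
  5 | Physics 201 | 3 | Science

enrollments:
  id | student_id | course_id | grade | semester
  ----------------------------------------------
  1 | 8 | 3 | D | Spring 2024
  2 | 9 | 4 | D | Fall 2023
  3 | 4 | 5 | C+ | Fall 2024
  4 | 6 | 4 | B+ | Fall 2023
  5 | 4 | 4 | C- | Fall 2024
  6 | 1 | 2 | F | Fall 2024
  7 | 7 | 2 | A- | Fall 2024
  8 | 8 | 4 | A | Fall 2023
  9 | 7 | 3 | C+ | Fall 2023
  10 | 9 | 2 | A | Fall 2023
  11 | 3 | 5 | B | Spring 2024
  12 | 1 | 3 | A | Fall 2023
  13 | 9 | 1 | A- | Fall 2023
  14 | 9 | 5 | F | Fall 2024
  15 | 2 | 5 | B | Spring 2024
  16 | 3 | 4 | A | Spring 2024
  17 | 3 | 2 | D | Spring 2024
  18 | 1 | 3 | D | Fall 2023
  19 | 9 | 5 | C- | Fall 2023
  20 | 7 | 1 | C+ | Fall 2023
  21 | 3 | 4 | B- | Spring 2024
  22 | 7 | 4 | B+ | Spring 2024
SELECT p.name FROM courses p LEFT JOIN enrollments c ON c.course_id = p.id WHERE c.id IS NULL

Execution result:
(no rows)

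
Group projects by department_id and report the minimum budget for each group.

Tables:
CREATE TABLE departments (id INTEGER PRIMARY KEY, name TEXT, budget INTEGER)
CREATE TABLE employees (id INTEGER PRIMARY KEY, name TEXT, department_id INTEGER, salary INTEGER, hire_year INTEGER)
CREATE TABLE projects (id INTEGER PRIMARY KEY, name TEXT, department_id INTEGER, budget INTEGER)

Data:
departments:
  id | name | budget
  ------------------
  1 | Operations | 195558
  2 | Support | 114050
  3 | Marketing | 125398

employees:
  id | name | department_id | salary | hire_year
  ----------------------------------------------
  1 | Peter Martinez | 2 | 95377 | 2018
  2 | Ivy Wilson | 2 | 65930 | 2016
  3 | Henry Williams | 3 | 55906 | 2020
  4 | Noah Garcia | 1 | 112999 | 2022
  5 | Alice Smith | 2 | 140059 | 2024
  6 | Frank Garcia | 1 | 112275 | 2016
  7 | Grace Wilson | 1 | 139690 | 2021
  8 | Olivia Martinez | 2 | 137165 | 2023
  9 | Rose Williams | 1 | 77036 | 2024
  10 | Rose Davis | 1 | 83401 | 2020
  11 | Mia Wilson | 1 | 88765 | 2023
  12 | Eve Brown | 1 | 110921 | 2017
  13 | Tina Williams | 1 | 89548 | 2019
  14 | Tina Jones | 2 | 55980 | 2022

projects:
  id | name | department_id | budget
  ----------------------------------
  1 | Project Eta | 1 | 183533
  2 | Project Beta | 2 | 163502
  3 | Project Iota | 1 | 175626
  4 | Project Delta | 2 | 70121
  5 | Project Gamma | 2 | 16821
SELECT department_id, MIN(budget) AS min_budget FROM projects GROUP BY department_id

Execution result:
department_id | min_budget
1 | 175626
2 | 16821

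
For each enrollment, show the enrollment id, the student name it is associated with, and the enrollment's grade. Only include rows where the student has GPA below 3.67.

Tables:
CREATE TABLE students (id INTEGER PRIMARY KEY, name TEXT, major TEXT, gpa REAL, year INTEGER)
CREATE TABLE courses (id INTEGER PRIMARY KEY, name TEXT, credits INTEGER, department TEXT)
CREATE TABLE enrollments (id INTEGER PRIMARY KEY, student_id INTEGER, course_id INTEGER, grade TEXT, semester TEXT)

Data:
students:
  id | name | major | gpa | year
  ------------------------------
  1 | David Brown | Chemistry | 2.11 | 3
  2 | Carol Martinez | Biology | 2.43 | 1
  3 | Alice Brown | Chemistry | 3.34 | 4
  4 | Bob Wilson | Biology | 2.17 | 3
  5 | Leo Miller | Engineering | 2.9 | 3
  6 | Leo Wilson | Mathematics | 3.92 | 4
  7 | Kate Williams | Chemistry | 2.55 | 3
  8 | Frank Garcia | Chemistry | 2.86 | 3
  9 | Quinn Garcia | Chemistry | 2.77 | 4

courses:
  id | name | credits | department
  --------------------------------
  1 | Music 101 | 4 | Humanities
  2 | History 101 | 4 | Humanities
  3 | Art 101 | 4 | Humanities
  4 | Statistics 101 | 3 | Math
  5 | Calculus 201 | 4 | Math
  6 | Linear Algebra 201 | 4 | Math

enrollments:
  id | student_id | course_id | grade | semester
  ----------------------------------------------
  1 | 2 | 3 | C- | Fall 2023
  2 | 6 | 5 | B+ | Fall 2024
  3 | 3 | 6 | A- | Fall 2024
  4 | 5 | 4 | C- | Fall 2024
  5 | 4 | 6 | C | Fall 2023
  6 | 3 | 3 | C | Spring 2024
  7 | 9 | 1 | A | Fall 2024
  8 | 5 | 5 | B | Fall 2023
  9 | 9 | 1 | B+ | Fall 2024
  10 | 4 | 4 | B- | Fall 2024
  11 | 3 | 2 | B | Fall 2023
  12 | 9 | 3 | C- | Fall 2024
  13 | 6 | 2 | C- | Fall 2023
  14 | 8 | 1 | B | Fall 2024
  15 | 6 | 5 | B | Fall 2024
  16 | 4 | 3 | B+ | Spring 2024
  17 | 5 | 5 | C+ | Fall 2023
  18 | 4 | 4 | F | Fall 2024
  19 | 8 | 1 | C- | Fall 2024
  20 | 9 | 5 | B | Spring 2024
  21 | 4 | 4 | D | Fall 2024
SELECT c.id, p.name AS student, c.grade FROM enrollments c JOIN students p ON c.student_id = p.id WHERE p.gpa < 3.67

Execution result:
id | student | grade
1 | Carol Martinez | C-
3 | Alice Brown | A-
4 | Leo Miller | C-
5 | Bob Wilson | C
6 | Alice Brown | C
7 | Quinn Garcia | A
8 | Leo Miller | B
9 | Quinn Garcia | B+
10 | Bob Wilson | B-
11 | Alice Brown | B
12 | Quinn Garcia | C-
14 | Frank Garcia | B
16 | Bob Wilson | B+
17 | Leo Miller | C+
18 | Bob Wilson | F
19 | Frank Garcia | C-
20 | Quinn Garcia | B
21 | Bob Wilson | D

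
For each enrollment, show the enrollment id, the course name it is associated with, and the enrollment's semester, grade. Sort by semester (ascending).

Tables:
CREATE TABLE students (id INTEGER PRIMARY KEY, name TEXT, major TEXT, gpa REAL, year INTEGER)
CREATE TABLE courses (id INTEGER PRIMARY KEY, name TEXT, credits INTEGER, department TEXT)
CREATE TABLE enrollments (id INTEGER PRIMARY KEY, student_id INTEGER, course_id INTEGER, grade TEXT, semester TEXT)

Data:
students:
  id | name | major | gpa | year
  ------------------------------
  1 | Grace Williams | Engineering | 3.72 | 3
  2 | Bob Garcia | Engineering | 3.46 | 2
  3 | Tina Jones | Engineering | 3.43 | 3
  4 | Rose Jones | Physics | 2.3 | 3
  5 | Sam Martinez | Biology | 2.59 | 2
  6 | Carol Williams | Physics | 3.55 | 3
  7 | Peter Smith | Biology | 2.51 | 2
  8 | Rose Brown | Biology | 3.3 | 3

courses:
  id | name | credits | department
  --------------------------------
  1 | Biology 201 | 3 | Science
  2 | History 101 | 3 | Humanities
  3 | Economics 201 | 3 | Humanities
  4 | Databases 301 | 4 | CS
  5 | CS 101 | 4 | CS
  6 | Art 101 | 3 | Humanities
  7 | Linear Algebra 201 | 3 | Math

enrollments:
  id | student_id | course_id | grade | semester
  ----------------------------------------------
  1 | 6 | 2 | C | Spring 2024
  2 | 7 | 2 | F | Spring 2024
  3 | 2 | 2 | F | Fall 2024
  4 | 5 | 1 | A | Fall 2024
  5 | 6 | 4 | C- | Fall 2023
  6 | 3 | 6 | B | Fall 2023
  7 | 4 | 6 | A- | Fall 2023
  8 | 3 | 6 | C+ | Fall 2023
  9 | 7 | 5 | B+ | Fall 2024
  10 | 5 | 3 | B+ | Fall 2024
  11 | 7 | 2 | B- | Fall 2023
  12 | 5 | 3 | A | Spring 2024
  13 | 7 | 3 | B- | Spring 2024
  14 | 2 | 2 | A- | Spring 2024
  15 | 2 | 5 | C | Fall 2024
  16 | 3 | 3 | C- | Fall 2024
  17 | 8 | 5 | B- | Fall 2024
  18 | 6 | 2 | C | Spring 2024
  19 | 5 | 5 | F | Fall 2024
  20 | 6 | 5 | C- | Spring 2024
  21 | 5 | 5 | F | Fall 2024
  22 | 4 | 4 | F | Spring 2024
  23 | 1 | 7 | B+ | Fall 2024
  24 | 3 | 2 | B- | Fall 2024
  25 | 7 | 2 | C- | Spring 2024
SELECT c.id, p.name AS course, c.semester, c.grade FROM enrollments c JOIN courses p ON c.course_id = p.id ORDER BY c.semester ASC

Execution result:
id | course | semester | grade
5 | Databases 301 | Fall 2023 | C-
6 | Art 101 | Fall 2023 | B
7 | Art 101 | Fall 2023 | A-
8 | Art 101 | Fall 2023 | C+
11 | History 101 | Fall 2023 | B-
3 | History 101 | Fall 2024 | F
4 | Biology 201 | Fall 2024 | A
9 | CS 101 | Fall 2024 | B+
10 | Economics 201 | Fall 2024 | B+
15 | CS 101 | Fall 2024 | C
16 | Economics 201 | Fall 2024 | C-
17 | CS 101 | Fall 2024 | B-
19 | CS 101 | Fall 2024 | F
21 | CS 101 | Fall 2024 | F
23 | Linear Algebra 201 | Fall 2024 | B+
24 | History 101 | Fall 2024 | B-
1 | History 101 | Spring 2024 | C
2 | History 101 | Spring 2024 | F
12 | Economics 201 | Spring 2024 | A
13 | Economics 201 | Spring 2024 | B-
14 | History 101 | Spring 2024 | A-
18 | History 101 | Spring 2024 | C
20 | CS 101 | Spring 2024 | C-
22 | Databases 301 | Spring 2024 | F
25 | History 101 | Spring 2024 | C-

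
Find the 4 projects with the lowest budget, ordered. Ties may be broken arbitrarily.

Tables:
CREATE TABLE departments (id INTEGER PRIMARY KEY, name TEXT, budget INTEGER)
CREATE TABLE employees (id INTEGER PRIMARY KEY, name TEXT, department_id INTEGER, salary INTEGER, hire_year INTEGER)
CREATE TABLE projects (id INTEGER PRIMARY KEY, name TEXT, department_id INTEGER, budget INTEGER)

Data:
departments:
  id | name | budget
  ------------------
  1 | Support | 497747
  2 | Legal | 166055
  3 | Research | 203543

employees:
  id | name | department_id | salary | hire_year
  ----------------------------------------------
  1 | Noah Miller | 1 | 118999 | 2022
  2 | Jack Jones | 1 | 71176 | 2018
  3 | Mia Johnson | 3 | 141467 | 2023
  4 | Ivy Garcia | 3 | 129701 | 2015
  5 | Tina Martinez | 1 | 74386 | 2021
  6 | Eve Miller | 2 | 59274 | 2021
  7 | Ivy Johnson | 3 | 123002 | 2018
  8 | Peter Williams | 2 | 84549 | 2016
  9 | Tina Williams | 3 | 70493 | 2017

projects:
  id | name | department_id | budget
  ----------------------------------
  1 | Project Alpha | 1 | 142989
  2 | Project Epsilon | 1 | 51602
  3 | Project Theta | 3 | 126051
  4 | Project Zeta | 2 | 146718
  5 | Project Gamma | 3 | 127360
SELECT name, budget FROM projects ORDER BY budget ASC LIMIT 4

Execution result:
name | budget
Project Epsilon | 51602
Project Theta | 126051
Project Gamma | 127360
Project Alpha | 142989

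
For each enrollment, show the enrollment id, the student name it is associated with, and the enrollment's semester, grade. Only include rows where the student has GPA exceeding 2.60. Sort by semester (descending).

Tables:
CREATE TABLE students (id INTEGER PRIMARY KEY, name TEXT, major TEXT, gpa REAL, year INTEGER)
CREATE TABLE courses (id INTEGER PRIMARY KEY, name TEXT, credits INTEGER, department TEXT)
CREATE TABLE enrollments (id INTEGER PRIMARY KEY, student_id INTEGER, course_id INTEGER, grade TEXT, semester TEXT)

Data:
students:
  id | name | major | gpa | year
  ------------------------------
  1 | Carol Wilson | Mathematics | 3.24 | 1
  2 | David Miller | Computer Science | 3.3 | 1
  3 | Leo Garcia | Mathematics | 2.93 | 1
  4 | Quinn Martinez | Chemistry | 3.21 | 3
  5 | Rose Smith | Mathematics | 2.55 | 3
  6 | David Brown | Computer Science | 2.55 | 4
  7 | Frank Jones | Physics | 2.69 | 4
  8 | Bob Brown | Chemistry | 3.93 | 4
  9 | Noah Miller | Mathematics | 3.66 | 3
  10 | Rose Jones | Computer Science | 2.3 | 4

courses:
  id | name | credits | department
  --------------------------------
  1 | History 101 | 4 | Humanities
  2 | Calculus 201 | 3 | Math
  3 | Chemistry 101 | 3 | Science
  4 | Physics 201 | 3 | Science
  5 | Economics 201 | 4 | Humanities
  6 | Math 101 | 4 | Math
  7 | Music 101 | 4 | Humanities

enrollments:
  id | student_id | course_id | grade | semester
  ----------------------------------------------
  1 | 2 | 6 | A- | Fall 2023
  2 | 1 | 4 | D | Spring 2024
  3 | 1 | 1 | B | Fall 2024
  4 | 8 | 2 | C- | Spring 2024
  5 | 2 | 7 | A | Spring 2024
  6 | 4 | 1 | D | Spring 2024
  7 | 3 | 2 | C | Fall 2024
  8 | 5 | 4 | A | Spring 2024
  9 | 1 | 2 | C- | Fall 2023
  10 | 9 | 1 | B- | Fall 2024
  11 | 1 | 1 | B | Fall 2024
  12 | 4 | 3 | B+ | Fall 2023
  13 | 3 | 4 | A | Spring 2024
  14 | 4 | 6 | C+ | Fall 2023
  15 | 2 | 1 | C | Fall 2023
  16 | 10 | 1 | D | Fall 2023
SELECT c.id, p.name AS student, c.semester, c.grade FROM enrollments c JOIN students p ON c.student_id = p.id WHERE p.gpa > 2.6 ORDER BY c.semester DESC

Execution result:
id | student | semester | grade
2 | Carol Wilson | Spring 2024 | D
4 | Bob Brown | Spring 2024 | C-
5 | David Miller | Spring 2024 | A
6 | Quinn Martinez | Spring 2024 | D
13 | Leo Garcia | Spring 2024 | A
3 | Carol Wilson | Fall 2024 | B
7 | Leo Garcia | Fall 2024 | C
10 | Noah Miller | Fall 2024 | B-
11 | Carol Wilson | Fall 2024 | B
1 | David Miller | Fall 2023 | A-
9 | Carol Wilson | Fall 2023 | C-
12 | Quinn Martinez | Fall 2023 | B+
14 | Quinn Martinez | Fall 2023 | C+
15 | David Miller | Fall 2023 | C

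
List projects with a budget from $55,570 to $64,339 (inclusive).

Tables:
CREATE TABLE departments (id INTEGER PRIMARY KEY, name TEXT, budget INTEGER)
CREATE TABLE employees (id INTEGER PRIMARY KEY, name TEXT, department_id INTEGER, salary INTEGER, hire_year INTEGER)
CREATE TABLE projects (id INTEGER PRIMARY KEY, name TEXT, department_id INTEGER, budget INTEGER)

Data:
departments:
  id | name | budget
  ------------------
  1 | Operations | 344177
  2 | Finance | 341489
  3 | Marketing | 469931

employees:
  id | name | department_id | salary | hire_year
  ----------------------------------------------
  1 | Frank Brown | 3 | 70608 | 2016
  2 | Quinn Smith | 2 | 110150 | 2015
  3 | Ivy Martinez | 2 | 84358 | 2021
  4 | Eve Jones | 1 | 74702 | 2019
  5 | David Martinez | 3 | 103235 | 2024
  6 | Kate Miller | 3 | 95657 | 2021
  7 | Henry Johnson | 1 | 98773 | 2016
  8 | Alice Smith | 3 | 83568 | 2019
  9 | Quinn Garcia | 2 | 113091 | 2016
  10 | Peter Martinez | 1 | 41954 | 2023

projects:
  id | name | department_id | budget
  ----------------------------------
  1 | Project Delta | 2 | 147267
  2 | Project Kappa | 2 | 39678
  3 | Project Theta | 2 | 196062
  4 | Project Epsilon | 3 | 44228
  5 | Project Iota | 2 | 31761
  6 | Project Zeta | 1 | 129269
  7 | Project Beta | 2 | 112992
SELECT name, budget FROM projects WHERE budget BETWEEN 55570 AND 64339

Execution result:
(no rows)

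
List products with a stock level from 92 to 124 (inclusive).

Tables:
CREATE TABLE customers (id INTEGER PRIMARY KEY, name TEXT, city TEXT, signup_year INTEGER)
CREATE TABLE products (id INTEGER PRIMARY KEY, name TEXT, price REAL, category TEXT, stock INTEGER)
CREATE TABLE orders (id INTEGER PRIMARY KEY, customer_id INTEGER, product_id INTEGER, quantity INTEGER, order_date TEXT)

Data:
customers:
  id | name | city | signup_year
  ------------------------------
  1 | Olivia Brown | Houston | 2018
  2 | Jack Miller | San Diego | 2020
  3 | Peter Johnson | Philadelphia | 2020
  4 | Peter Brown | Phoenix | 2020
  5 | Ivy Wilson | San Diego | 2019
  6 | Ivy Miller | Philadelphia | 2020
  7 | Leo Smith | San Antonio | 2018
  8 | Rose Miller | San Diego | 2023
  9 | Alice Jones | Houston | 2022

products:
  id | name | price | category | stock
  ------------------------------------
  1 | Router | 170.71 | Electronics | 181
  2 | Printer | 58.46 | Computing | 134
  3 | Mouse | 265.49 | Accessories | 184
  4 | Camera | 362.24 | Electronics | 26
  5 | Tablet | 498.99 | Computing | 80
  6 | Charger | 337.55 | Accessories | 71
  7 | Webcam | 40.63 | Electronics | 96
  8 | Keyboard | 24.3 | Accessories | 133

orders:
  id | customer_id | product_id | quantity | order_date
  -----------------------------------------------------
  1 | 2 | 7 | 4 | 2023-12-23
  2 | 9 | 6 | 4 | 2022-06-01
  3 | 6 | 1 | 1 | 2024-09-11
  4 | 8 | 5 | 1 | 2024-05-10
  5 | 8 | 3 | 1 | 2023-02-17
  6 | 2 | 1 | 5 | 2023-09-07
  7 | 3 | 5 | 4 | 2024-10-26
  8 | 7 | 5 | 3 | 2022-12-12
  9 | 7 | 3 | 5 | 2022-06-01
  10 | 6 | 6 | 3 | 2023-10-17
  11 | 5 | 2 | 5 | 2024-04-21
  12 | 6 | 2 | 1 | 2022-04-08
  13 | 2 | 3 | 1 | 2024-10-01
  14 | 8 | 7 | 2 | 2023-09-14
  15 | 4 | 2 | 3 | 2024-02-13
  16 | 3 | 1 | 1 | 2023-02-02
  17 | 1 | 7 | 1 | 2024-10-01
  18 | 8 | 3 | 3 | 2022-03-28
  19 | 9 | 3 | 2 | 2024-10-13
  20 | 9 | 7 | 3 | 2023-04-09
SELECT name, stock FROM products WHERE stock BETWEEN 92 AND 124

Execution result:
name | stock
Webcam | 96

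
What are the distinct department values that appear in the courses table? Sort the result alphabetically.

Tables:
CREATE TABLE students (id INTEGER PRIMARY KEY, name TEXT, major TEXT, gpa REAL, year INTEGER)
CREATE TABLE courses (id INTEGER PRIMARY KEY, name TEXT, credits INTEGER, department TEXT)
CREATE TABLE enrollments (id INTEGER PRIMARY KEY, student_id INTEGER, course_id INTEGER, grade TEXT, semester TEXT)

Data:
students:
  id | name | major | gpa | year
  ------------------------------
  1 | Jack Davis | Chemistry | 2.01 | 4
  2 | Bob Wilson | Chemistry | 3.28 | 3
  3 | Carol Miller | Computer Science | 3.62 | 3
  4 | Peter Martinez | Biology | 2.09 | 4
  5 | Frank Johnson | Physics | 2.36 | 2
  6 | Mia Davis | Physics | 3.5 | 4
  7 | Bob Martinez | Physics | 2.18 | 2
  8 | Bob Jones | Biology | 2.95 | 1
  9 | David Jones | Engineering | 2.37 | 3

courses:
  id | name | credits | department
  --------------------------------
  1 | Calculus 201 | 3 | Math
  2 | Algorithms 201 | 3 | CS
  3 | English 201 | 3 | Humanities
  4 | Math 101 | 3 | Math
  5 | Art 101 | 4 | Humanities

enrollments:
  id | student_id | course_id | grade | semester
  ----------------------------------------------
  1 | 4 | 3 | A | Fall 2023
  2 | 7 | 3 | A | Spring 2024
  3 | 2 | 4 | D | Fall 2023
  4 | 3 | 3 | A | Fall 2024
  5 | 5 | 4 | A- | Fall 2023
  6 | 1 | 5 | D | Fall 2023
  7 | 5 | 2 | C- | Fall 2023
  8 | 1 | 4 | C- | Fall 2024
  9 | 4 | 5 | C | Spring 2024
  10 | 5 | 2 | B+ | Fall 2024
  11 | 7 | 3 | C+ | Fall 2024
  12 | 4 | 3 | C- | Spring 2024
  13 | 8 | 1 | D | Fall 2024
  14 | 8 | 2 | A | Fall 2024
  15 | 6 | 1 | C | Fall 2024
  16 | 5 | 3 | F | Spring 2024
SELECT DISTINCT department FROM courses ORDER BY department

Execution result:
department
CS
Humanities
Math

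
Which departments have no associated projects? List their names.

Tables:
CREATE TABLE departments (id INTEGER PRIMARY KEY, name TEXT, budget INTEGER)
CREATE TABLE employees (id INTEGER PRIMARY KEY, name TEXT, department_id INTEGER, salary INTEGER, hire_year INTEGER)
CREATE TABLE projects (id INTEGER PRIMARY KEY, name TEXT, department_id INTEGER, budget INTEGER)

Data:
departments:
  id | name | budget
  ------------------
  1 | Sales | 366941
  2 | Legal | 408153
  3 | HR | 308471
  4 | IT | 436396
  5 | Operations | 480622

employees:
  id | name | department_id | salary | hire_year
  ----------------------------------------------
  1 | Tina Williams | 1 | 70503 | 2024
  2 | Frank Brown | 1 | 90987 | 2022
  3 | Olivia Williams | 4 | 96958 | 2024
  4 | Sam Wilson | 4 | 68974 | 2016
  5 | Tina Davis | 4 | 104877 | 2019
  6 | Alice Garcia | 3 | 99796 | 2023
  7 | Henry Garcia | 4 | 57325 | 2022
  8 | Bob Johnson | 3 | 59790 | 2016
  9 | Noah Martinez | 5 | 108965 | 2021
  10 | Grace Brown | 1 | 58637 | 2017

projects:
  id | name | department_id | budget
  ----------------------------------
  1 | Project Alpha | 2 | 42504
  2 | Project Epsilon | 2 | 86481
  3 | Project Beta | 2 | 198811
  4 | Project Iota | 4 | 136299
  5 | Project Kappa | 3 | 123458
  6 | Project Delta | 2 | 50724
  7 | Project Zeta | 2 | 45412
SELECT p.name FROM departments p LEFT JOIN projects c ON c.department_id = p.id WHERE c.id IS NULL

Execution result:
name
Sales
Operations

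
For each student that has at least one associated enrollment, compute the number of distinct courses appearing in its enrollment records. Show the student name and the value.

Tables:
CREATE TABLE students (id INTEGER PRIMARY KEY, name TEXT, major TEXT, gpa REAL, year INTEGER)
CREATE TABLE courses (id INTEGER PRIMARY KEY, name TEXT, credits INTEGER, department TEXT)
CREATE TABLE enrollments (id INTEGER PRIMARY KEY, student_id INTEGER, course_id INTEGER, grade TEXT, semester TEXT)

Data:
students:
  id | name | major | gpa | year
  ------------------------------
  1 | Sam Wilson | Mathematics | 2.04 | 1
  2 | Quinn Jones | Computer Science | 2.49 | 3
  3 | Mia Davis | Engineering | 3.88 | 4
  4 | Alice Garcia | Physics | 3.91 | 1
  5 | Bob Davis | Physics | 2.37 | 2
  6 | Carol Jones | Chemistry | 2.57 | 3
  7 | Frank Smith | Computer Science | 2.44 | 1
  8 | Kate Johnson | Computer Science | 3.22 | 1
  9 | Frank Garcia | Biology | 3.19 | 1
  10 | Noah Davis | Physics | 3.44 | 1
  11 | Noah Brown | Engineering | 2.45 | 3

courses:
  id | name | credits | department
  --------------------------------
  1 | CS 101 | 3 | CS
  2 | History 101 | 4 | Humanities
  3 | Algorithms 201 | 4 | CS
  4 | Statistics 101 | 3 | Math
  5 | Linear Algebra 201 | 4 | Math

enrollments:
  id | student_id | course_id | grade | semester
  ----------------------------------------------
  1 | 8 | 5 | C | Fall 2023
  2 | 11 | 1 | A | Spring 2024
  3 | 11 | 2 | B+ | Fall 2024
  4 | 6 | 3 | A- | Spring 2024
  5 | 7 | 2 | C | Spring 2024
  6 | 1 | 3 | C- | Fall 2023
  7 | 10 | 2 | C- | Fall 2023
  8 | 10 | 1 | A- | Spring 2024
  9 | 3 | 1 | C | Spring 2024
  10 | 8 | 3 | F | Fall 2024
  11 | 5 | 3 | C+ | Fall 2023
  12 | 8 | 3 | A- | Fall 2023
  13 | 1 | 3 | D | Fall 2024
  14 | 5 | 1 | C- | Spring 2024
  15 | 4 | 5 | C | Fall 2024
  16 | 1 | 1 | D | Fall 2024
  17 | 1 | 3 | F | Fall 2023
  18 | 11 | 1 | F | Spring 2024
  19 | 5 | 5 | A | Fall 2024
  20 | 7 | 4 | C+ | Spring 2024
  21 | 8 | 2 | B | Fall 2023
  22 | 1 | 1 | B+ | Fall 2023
SELECT p.name, COUNT(DISTINCT c.course_id) AS distinct_course_count FROM enrollments c JOIN students p ON c.student_id = p.id GROUP BY p.id, p.name

Execution result:
name | distinct_course_count
Sam Wilson | 2
Mia Davis | 1
Alice Garcia | 1
Bob Davis | 3
Carol Jones | 1
Frank Smith | 2
Kate Johnson | 3
Noah Davis | 2
Noah Brown | 2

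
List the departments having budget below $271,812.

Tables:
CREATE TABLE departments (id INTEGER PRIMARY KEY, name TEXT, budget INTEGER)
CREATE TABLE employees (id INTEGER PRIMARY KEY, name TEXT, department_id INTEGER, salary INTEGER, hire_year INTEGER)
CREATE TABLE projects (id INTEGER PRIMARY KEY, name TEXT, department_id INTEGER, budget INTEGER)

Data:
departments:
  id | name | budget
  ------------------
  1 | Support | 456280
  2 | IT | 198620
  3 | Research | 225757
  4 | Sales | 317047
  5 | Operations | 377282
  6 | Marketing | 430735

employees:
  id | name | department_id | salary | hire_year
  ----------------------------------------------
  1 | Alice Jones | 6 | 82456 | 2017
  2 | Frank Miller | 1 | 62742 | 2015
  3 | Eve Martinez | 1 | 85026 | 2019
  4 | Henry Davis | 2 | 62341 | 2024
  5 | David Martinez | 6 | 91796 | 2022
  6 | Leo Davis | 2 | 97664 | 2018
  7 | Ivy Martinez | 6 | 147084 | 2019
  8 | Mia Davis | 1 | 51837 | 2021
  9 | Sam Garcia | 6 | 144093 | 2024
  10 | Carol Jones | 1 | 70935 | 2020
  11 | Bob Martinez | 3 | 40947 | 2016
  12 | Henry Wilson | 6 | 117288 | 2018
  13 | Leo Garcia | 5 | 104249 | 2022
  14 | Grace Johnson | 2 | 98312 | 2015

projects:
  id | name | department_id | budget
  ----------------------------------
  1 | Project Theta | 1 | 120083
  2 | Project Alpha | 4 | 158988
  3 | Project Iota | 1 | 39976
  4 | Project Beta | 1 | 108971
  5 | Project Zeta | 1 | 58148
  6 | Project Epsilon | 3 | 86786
SELECT name, budget FROM departments WHERE budget < 271812

Execution result:
name | budget
IT | 198620
Research | 225757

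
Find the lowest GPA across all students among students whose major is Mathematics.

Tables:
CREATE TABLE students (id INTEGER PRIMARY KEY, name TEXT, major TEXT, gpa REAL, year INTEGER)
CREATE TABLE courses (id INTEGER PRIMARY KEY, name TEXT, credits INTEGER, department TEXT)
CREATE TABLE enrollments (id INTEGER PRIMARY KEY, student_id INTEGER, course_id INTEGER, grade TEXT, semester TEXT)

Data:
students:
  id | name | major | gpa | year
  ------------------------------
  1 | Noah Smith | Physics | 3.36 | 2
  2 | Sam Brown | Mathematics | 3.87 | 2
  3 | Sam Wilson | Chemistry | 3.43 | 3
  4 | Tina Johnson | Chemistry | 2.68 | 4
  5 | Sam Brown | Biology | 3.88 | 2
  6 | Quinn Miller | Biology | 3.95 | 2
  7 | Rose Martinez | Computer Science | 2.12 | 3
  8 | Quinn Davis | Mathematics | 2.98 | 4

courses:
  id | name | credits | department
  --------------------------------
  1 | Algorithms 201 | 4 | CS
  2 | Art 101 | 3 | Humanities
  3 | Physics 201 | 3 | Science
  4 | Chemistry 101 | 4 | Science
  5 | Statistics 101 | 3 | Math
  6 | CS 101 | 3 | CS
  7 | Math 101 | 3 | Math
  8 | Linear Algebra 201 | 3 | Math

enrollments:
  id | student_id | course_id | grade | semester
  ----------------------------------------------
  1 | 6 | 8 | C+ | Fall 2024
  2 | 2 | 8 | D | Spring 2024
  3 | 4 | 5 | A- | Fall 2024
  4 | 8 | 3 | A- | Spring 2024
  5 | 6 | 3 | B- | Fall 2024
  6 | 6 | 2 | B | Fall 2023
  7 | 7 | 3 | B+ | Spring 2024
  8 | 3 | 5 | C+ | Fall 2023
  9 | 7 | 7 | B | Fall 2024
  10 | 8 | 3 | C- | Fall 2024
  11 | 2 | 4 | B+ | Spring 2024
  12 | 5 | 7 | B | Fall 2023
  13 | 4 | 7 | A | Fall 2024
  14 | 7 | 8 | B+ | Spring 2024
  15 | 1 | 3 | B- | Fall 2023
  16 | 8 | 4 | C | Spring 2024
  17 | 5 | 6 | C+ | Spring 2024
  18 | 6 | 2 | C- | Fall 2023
SELECT MIN(gpa) FROM students WHERE major = 'Mathematics'

Execution result:
2.98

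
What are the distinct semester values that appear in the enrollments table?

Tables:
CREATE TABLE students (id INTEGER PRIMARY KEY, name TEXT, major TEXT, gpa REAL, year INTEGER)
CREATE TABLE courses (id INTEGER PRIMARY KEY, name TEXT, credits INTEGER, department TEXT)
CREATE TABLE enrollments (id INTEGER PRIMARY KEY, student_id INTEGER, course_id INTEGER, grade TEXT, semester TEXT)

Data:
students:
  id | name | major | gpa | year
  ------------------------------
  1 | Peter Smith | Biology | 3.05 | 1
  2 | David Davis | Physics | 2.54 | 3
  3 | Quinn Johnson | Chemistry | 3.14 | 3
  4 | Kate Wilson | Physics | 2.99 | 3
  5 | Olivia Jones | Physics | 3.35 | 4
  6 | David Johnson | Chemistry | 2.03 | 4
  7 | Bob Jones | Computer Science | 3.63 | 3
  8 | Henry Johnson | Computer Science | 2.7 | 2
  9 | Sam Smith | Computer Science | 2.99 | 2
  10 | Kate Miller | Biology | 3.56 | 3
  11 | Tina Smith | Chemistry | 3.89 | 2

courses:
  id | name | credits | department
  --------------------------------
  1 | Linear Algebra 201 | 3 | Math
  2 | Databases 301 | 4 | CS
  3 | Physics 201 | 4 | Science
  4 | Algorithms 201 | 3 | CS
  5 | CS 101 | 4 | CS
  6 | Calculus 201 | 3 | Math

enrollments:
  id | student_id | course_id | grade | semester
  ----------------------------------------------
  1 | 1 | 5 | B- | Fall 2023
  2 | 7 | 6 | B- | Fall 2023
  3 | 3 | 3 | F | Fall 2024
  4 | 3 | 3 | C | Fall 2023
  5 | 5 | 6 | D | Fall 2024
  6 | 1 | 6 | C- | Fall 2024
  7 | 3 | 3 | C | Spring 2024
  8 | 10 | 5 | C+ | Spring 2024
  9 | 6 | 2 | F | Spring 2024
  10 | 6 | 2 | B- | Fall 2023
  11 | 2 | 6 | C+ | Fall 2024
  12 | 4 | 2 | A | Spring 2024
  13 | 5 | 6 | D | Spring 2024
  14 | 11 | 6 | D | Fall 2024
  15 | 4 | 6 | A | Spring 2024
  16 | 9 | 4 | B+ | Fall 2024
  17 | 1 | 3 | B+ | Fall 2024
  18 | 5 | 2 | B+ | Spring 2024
SELECT DISTINCT semester FROM enrollments

Execution result:
semester
Fall 2023
Fall 2024
Spring 2024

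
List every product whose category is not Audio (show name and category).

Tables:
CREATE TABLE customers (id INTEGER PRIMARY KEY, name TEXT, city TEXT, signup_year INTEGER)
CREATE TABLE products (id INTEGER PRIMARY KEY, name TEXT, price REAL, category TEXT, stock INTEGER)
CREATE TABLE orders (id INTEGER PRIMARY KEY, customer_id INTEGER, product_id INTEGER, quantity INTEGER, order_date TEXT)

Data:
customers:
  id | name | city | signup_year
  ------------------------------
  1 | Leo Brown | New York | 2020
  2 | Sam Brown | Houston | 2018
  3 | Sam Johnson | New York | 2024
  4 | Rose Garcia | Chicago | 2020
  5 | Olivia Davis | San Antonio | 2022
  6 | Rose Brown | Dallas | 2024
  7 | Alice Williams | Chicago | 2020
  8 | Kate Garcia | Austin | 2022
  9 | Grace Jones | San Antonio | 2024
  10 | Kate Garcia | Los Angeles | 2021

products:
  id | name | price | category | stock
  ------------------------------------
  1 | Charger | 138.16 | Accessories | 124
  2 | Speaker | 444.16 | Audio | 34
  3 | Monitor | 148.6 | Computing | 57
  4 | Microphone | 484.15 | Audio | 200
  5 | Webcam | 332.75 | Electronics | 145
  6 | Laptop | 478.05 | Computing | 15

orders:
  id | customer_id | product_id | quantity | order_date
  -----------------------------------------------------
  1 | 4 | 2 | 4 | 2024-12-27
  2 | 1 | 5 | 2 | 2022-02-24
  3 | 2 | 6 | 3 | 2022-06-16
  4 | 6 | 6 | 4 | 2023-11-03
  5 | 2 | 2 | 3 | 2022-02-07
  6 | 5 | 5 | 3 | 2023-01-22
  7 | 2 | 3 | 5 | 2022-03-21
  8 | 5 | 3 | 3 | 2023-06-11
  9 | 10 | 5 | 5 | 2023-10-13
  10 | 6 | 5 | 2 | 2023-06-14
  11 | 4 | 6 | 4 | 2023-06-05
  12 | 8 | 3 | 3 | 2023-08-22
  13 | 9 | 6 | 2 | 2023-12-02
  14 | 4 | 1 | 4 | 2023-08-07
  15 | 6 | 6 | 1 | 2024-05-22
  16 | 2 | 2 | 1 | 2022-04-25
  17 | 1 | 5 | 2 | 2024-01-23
SELECT name, category FROM products WHERE category <> 'Audio'

Execution result:
name | category
Charger | Accessories
Monitor | Computing
Webcam | Electronics
Laptop | Computing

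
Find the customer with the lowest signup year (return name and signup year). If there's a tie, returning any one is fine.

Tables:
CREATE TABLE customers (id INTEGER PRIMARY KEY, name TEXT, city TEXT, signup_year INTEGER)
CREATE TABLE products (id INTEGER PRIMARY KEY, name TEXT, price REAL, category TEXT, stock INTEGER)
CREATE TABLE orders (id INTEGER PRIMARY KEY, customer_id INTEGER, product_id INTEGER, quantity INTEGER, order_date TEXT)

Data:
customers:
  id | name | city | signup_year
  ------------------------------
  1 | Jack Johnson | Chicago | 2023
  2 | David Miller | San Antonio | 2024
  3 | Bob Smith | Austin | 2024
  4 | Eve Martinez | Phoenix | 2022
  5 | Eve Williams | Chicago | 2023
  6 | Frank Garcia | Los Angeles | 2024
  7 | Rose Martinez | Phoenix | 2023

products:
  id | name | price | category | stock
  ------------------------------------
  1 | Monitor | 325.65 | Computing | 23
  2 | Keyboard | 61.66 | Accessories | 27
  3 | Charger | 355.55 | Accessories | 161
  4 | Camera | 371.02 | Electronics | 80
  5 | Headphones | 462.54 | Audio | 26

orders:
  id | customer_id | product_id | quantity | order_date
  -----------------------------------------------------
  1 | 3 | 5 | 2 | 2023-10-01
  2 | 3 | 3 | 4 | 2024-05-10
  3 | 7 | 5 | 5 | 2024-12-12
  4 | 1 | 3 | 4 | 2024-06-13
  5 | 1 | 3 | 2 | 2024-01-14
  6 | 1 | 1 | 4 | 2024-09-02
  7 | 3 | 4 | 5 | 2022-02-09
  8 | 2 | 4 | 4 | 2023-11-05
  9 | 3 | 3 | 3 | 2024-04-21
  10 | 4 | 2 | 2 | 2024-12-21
SELECT name, signup_year FROM customers ORDER BY signup_year ASC LIMIT 1

Execution result:
name | signup_year
Eve Martinez | 2022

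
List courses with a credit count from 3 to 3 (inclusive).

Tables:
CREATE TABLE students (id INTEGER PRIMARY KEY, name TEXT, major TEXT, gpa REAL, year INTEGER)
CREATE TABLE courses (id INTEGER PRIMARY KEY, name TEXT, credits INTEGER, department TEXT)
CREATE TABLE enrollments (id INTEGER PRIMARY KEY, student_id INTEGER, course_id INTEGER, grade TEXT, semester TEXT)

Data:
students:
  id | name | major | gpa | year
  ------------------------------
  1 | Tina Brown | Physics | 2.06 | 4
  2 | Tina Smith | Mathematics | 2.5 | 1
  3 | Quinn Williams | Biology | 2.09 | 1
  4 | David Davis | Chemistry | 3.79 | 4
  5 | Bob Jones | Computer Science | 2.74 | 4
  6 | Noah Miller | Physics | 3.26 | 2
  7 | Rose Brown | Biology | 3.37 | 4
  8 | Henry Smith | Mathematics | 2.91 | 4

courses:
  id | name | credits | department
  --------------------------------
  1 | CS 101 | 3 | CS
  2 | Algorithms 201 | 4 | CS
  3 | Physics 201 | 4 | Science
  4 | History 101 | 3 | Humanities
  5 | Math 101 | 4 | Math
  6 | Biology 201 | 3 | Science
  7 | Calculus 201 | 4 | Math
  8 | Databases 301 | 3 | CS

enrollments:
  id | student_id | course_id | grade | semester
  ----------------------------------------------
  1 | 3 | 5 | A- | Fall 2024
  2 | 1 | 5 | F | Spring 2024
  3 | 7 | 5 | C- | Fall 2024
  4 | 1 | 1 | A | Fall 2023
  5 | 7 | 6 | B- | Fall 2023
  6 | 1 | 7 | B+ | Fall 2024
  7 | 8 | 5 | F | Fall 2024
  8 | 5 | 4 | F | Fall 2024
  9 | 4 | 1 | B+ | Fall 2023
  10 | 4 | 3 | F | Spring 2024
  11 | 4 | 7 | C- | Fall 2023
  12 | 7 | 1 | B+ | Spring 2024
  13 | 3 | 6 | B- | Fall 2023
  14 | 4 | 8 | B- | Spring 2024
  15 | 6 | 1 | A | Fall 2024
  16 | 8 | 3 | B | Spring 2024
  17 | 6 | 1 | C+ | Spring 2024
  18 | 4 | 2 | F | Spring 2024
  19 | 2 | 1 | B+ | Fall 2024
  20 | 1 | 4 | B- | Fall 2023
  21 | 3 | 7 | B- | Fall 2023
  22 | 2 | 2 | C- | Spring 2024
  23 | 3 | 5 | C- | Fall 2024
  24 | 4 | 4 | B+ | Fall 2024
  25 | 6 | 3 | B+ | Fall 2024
SELECT name, credits FROM courses WHERE credits BETWEEN 3 AND 3

Execution result:
name | credits
CS 101 | 3
History 101 | 3
Biology 201 | 3
Databases 301 | 3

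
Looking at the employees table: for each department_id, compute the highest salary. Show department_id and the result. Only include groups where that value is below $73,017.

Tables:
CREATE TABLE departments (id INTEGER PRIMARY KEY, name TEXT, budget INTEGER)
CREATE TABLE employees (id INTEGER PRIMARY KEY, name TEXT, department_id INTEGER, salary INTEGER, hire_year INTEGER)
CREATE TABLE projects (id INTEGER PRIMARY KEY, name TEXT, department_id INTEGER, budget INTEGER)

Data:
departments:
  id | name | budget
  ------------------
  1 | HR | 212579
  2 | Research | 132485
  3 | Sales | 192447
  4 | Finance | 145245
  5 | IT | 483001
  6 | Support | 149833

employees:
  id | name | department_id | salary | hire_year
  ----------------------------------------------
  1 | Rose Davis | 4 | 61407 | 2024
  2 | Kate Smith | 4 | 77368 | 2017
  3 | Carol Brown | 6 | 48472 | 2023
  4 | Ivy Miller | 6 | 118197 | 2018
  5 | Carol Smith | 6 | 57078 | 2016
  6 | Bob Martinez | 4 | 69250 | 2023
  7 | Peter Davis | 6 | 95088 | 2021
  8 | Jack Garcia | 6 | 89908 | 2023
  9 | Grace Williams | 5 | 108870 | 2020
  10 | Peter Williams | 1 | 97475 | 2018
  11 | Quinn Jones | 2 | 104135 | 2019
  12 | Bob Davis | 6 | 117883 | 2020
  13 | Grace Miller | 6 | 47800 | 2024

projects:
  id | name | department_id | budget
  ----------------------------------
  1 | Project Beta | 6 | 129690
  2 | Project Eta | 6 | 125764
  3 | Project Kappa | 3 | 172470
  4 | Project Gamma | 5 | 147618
SELECT department_id, MAX(salary) AS max_salary FROM employees GROUP BY department_id HAVING MAX(salary) < 73017

Execution result:
(no rows)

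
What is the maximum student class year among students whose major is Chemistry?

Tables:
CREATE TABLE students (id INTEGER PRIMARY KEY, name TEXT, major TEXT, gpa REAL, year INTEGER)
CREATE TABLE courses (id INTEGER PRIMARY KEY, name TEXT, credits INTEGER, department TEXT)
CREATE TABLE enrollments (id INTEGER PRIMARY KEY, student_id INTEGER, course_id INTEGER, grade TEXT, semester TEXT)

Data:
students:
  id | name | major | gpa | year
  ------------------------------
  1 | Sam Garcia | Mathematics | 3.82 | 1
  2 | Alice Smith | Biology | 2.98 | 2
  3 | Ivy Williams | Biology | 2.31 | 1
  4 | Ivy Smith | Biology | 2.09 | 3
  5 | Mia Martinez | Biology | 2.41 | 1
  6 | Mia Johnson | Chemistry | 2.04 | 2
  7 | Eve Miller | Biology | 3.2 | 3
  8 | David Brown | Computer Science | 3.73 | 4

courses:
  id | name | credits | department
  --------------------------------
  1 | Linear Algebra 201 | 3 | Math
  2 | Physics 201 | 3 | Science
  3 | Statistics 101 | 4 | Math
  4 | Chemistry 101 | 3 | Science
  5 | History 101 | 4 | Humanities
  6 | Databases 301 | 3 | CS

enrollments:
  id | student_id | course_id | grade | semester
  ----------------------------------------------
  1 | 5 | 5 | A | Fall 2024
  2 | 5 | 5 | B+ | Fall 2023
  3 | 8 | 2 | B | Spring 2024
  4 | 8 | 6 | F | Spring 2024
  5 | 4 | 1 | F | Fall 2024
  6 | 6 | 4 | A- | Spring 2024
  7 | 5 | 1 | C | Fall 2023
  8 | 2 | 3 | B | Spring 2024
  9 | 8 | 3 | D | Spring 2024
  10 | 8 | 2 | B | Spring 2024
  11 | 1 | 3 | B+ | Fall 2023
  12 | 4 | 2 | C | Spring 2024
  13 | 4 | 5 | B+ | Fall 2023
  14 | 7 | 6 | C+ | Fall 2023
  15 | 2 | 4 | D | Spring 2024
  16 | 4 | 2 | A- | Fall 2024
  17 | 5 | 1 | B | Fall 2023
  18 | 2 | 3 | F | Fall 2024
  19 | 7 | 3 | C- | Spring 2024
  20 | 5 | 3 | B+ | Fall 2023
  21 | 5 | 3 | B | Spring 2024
SELECT MAX(year) FROM students WHERE major = 'Chemistry'

Execution result:
2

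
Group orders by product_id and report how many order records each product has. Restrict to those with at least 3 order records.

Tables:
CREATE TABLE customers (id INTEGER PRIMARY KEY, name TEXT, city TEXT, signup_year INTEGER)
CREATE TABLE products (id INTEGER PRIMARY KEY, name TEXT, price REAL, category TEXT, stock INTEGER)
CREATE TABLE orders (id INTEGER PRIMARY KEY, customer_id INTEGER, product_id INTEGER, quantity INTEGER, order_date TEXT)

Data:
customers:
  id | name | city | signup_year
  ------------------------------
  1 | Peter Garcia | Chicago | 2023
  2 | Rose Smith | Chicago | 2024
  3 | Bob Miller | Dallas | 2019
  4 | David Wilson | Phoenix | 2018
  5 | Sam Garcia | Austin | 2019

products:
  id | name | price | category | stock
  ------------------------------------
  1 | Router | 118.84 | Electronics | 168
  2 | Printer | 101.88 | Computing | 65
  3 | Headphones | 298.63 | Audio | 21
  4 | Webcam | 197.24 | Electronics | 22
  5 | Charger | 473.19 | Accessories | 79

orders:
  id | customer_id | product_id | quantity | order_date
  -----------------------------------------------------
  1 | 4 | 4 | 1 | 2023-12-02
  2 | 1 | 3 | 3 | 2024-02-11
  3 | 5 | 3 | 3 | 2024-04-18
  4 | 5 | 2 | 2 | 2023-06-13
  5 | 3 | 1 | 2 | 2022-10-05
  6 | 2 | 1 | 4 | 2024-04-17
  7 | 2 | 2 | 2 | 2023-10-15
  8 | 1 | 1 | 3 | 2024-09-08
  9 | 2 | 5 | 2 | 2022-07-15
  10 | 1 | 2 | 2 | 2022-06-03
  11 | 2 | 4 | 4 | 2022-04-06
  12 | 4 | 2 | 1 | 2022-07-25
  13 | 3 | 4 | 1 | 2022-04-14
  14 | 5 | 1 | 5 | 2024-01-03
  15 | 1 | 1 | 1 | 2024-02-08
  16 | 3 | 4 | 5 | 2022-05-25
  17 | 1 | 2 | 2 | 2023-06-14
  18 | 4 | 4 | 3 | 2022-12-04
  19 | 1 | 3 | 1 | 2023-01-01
SELECT product_id, COUNT(*) AS order_count FROM orders GROUP BY product_id HAVING COUNT(*) >= 3

Execution result:
product_id | order_count
1 | 5
2 | 5
3 | 3
4 | 5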